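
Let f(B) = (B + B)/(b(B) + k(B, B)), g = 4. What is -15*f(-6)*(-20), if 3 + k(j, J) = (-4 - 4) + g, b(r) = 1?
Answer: 600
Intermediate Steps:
k(j, J) = -7 (k(j, J) = -3 + ((-4 - 4) + 4) = -3 + (-8 + 4) = -3 - 4 = -7)
f(B) = -B/3 (f(B) = (B + B)/(1 - 7) = (2*B)/(-6) = (2*B)*(-⅙) = -B/3)
-15*f(-6)*(-20) = -(-5)*(-6)*(-20) = -15*2*(-20) = -30*(-20) = 600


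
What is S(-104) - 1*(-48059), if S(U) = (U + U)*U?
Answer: 69691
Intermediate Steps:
S(U) = 2*U² (S(U) = (2*U)*U = 2*U²)
S(-104) - 1*(-48059) = 2*(-104)² - 1*(-48059) = 2*10816 + 48059 = 21632 + 48059 = 69691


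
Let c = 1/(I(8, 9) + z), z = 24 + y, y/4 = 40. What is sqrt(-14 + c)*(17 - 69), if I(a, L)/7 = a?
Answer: -13*I*sqrt(50385)/15 ≈ -194.54*I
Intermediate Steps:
y = 160 (y = 4*40 = 160)
I(a, L) = 7*a
z = 184 (z = 24 + 160 = 184)
c = 1/240 (c = 1/(7*8 + 184) = 1/(56 + 184) = 1/240 ≈ 0.0041667)
sqrt(-14 + c)*(17 - 69) = sqrt(-14 + 1/240)*(17 - 69) = sqrt(-3359/240)*(-52) = (I*sqrt(50385)/60)*(-52) = -13*I*sqrt(50385)/15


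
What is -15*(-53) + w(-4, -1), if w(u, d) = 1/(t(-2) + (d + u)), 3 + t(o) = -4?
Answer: 9539/12 ≈ 794.92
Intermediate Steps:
t(o) = -7 (t(o) = -3 - 4 = -7)
w(u, d) = 1/(-7 + d + u) (w(u, d) = 1/(-7 + (d + u)) = 1/(-7 + d + u))
-15*(-53) + w(-4, -1) = -15*(-53) + 1/(-7 - 1 - 4) = 795 + 1/(-12) = 795 - 1/12 = 9539/12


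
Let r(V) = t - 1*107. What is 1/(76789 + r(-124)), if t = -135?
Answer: 1/76547 ≈ 1.3064e-5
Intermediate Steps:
r(V) = -242 (r(V) = -135 - 1*107 = -135 - 107 = -242)
1/(76789 + r(-124)) = 1/(76789 - 242) = 1/76547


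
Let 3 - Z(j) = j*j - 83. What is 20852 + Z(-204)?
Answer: -20678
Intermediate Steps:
Z(j) = 86 - j² (Z(j) = 3 - (j*j - 83) = 3 - (j² - 83) = 3 - (-83 + j²) = 3 + (83 - j²) = 86 - j²)
20852 + Z(-204) = 20852 + (86 - 1*(-204)²) = 20852 + (86 - 1*41616) = 20852 + (86 - 41616) = 20852 - 41530 = -20678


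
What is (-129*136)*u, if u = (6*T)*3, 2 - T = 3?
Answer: 315792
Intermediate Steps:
T = -1 (T = 2 - 1*3 = 2 - 3 = -1)
u = -18 (u = (6*(-1))*3 = -6*3 = -18)
(-129*136)*u = -129*136*(-18) = -17544*(-18) = 315792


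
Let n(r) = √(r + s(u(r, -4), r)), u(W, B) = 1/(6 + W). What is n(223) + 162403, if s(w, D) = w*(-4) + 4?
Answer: 162403 + √11903191/229 ≈ 1.6242e+5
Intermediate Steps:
s(w, D) = 4 - 4*w (s(w, D) = -4*w + 4 = 4 - 4*w)
n(r) = √(4 + r - 4/(6 + r)) (n(r) = √(r + (4 - 4/(6 + r))) = √(4 + r - 4/(6 + r)))
n(223) + 162403 = √((20 + 223² + 10*223)/(6 + 223)) + 162403 = √((20 + 49729 + 2230)/229) + 162403 = √((1/229)*51979) + 162403 = √(51979/229) + 162403 = √11903191/229 + 162403 = 162403 + √11903191/229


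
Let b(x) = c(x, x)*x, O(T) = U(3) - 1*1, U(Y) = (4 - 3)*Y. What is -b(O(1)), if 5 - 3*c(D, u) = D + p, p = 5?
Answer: 4/3 ≈ 1.3333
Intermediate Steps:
U(Y) = Y (U(Y) = 1*Y = Y)
O(T) = 2 (O(T) = 3 - 1*1 = 3 - 1 = 2)
c(D, u) = -D/3 (c(D, u) = 5/3 - (D + 5)/3 = 5/3 - (5 + D)/3 = 5/3 + (-5/3 - D/3) = -D/3)
b(x) = -x**2/3 (b(x) = (-x/3)*x = -x**2/3)
-b(O(1)) = -(-1)*2**2/3 = -(-1)*4/3 = -1*(-4/3) = 4/3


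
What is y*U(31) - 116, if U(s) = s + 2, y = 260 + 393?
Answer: 21433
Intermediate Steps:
y = 653
U(s) = 2 + s
y*U(31) - 116 = 653*(2 + 31) - 116 = 653*33 - 116 = 21549 - 116 = 21433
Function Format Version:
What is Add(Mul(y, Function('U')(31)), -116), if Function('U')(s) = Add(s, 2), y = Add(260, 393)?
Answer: 21433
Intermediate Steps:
y = 653
Function('U')(s) = Add(2, s)
Add(Mul(y, Function('U')(31)), -116) = Add(Mul(653, Add(2, 31)), -116) = Add(Mul(653, 33), -116) = Add(21549, -116) = 21433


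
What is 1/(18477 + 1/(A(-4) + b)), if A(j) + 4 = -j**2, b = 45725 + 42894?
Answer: 88599/1637043724 ≈ 5.4121e-5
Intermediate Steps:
b = 88619
A(j) = -4 - j**2
1/(18477 + 1/(A(-4) + b)) = 1/(18477 + 1/((-4 - 1*(-4)**2) + 88619)) = 1/(18477 + 1/((-4 - 1*16) + 88619)) = 1/(18477 + 1/((-4 - 16) + 88619)) = 1/(18477 + 1/(-20 + 88619)) = 1/(18477 + 1/88599) = 1/(1637043724/88599) = 88599/1637043724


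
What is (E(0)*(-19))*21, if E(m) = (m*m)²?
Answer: 0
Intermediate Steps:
E(m) = m⁴ (E(m) = (m²)² = m⁴)
(E(0)*(-19))*21 = (0⁴*(-19))*21 = (0*(-19))*21 = 0*21 = 0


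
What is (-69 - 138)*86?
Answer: -17802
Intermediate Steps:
(-69 - 138)*86 = -207*86 = -17802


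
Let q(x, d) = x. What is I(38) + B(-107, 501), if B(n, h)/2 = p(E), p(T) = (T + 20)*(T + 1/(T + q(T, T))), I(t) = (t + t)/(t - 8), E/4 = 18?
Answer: 1192663/90 ≈ 13252.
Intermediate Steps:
E = 72 (E = 4*18 = 72)
I(t) = 2*t/(-8 + t) (I(t) = (2*t)/(-8 + t) = 2*t/(-8 + t))
p(T) = (20 + T)*(T + 1/(2*T)) (p(T) = (T + 20)*(T + 1/(T + T)) = (20 + T)*(T + 1/(2*T)))
B(n, h) = 238487/18 (B(n, h) = 2*(½ + 72² + 10/72 + 20*72) = 2*(½ + 5184 + 10*(1/72) + 1440) = 2*(½ + 5184 + 5/36 + 1440) = 2*(238487/36) = 238487/18)
I(38) + B(-107, 501) = 2*38/(-8 + 38) + 238487/18 = 2*38/30 + 238487/18 = 2*38*(1/30) + 238487/18 = 38/15 + 238487/18 = 1192663/90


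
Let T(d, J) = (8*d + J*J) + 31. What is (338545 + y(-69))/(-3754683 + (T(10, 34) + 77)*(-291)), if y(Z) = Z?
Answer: -338476/4145787 ≈ -0.081643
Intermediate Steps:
T(d, J) = 31 + J**2 + 8*d (T(d, J) = (8*d + J**2) + 31 = (J**2 + 8*d) + 31 = 31 + J**2 + 8*d)
(338545 + y(-69))/(-3754683 + (T(10, 34) + 77)*(-291)) = (338545 - 69)/(-3754683 + ((31 + 34**2 + 8*10) + 77)*(-291)) = 338476/(-3754683 + ((31 + 1156 + 80) + 77)*(-291)) = 338476/(-3754683 + (1267 + 77)*(-291)) = 338476/(-3754683 + 1344*(-291)) = 338476/(-3754683 - 391104) = 338476/(-4145787) = 338476*(-1/4145787) = -338476/4145787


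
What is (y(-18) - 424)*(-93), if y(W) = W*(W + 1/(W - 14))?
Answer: 147963/16 ≈ 9247.7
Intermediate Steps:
y(W) = W*(W + 1/(-14 + W))
(y(-18) - 424)*(-93) = (-18*(1 + (-18)² - 14*(-18))/(-14 - 18) - 424)*(-93) = (-18*(1 + 324 + 252)/(-32) - 424)*(-93) = (-18*(-1/32)*577 - 424)*(-93) = (5193/16 - 424)*(-93) = -1591/16*(-93) = 147963/16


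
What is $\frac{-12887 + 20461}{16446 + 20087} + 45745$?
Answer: $\frac{238744237}{5219} \approx 45745.0$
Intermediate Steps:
$\frac{-12887 + 20461}{16446 + 20087} + 45745 = \frac{7574}{36533} + 45745 = 7574 \cdot \frac{1}{36533} + 45745 = \frac{1082}{5219} + 45745 = \frac{238744237}{5219}$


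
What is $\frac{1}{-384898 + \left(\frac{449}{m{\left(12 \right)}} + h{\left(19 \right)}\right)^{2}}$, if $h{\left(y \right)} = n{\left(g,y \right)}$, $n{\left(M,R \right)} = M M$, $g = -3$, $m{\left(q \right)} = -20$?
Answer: $- \frac{400}{153886839} \approx -2.5993 \cdot 10^{-6}$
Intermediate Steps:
$n{\left(M,R \right)} = M^{2}$
$h{\left(y \right)} = 9$ ($h{\left(y \right)} = \left(-3\right)^{2} = 9$)
$\frac{1}{-384898 + \left(\frac{449}{m{\left(12 \right)}} + h{\left(19 \right)}\right)^{2}} = \frac{1}{-384898 + \left(\frac{449}{-20} + 9\right)^{2}} = \frac{1}{-384898 + \left(449 \left(- \frac{1}{20}\right) + 9\right)^{2}} = \frac{1}{-384898 + \left(- \frac{449}{20} + 9\right)^{2}} = \frac{1}{-384898 + \left(- \frac{269}{20}\right)^{2}} = \frac{1}{-384898 + \frac{72361}{400}} = \frac{1}{- \frac{153886839}{400}} = - \frac{400}{153886839}$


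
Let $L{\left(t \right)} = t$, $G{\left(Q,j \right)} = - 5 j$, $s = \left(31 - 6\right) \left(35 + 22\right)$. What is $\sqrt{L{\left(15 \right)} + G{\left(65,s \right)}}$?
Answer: $3 i \sqrt{790} \approx 84.321 i$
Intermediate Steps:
$s = 1425$ ($s = 25 \cdot 57 = 1425$)
$\sqrt{L{\left(15 \right)} + G{\left(65,s \right)}} = \sqrt{15 - 7125} = \sqrt{-7110} = 3 i \sqrt{790}$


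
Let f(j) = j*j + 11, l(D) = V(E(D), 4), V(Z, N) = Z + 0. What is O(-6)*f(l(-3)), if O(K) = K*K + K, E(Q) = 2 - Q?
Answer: 1080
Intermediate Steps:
O(K) = K + K² (O(K) = K² + K = K + K²)
V(Z, N) = Z
l(D) = 2 - D
f(j) = 11 + j² (f(j) = j² + 11 = 11 + j²)
O(-6)*f(l(-3)) = (-6*(1 - 6))*(11 + (2 - 1*(-3))²) = (-6*(-5))*(11 + (2 + 3)²) = 30*(11 + 5²) = 30*(11 + 25) = 30*36 = 1080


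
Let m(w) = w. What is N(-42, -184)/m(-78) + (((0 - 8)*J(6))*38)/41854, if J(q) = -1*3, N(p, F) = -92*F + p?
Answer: -176668877/816153 ≈ -216.47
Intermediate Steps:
N(p, F) = p - 92*F
J(q) = -3
N(-42, -184)/m(-78) + (((0 - 8)*J(6))*38)/41854 = (-42 - 92*(-184))/(-78) + (((0 - 8)*(-3))*38)/41854 = (-42 + 16928)*(-1/78) + (-8*(-3)*38)*(1/41854) = 16886*(-1/78) + (24*38)*(1/41854) = -8443/39 + 912*(1/41854) = -8443/39 + 456/20927 = -176668877/816153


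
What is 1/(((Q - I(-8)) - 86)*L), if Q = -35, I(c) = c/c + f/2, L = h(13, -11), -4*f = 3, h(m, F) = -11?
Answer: 8/10703 ≈ 0.00074745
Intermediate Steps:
f = -¾ (f = -¼*3 = -¾ ≈ -0.75000)
L = -11
I(c) = 5/8 (I(c) = c/c - ¾/2 = 1 - ¾*½ = 1 - 3/8 = 5/8)
1/(((Q - I(-8)) - 86)*L) = 1/(((-35 - 1*5/8) - 86)*(-11)) = 1/(((-35 - 5/8) - 86)*(-11)) = 1/((-285/8 - 86)*(-11)) = 1/(-973/8*(-11)) = 1/(10703/8) = 8/10703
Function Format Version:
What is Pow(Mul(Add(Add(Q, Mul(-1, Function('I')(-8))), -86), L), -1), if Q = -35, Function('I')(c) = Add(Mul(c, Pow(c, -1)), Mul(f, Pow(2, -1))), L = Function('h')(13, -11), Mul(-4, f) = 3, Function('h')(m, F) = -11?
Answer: Rational(8, 10703) ≈ 0.00074745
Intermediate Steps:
f = Rational(-3, 4) (f = Mul(Rational(-1, 4), 3) = Rational(-3, 4) ≈ -0.75000)
L = -11
Function('I')(c) = Rational(5, 8) (Function('I')(c) = Add(Mul(c, Pow(c, -1)), Mul(Rational(-3, 4), Pow(2, -1))) = Add(1, Mul(Rational(-3, 4), Rational(1, 2))) = Add(1, Rational(-3, 8)) = Rational(5, 8))
Pow(Mul(Add(Add(Q, Mul(-1, Function('I')(-8))), -86), L), -1) = Pow(Mul(Add(Add(-35, Mul(-1, Rational(5, 8))), -86), -11), -1) = Pow(Mul(Add(Add(-35, Rational(-5, 8)), -86), -11), -1) = Pow(Mul(Add(Rational(-285, 8), -86), -11), -1) = Pow(Mul(Rational(-973, 8), -11), -1) = Pow(Rational(10703, 8), -1) = Rational(8, 10703)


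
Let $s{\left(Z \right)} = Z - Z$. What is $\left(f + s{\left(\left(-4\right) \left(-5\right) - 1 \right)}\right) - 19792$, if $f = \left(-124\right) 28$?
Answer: $-23264$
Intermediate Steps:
$s{\left(Z \right)} = 0$
$f = -3472$
$\left(f + s{\left(\left(-4\right) \left(-5\right) - 1 \right)}\right) - 19792 = \left(-3472 + 0\right) - 19792 = -3472 - 19792 = -23264$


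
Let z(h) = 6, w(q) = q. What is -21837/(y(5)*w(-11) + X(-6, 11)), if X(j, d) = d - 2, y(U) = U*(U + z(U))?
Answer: 21837/596 ≈ 36.639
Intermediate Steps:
y(U) = U*(6 + U) (y(U) = U*(U + 6) = U*(6 + U))
X(j, d) = -2 + d
-21837/(y(5)*w(-11) + X(-6, 11)) = -21837/((5*(6 + 5))*(-11) + (-2 + 11)) = -21837/((5*11)*(-11) + 9) = -21837/(55*(-11) + 9) = -21837/(-605 + 9) = -21837/(-596) = -21837*(-1/596) = 21837/596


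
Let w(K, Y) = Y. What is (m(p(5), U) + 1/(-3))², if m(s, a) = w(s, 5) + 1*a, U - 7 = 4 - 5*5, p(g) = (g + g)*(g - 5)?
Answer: 784/9 ≈ 87.111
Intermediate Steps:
p(g) = 2*g*(-5 + g) (p(g) = (2*g)*(-5 + g) = 2*g*(-5 + g))
U = -14 (U = 7 + (4 - 5*5) = 7 + (4 - 1*25) = 7 + (4 - 25) = 7 - 21 = -14)
m(s, a) = 5 + a (m(s, a) = 5 + 1*a = 5 + a)
(m(p(5), U) + 1/(-3))² = ((5 - 14) + 1/(-3))² = (-9 - ⅓)² = (-28/3)² = 784/9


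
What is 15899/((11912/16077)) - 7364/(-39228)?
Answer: 358110253279/16688712 ≈ 21458.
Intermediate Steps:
15899/((11912/16077)) - 7364/(-39228) = 15899/((11912*(1/16077))) - 7364*(-1/39228) = 15899/(11912/16077) + 263/1401 = 15899*(16077/11912) + 263/1401 = 255608223/11912 + 263/1401 = 358110253279/16688712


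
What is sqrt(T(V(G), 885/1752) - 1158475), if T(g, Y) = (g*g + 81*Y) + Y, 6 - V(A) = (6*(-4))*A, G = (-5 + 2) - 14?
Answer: I*sqrt(21248419301)/146 ≈ 998.41*I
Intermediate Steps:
G = -17 (G = -3 - 14 = -17)
V(A) = 6 + 24*A (V(A) = 6 - 6*(-4)*A = 6 - (-24)*A = 6 + 24*A)
T(g, Y) = g**2 + 82*Y (T(g, Y) = (g**2 + 81*Y) + Y = g**2 + 82*Y)
sqrt(T(V(G), 885/1752) - 1158475) = sqrt(((6 + 24*(-17))**2 + 82*(885/1752)) - 1158475) = sqrt(((6 - 408)**2 + 82*(885*(1/1752))) - 1158475) = sqrt(((-402)**2 + 82*(295/584)) - 1158475) = sqrt((161604 + 12095/292) - 1158475) = sqrt(47200463/292 - 1158475) = sqrt(-291074237/292) = I*sqrt(21248419301)/146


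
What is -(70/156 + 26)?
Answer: -2063/78 ≈ -26.449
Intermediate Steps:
-(70/156 + 26) = -(70*(1/156) + 26) = -(35/78 + 26) = -1*2063/78 = -2063/78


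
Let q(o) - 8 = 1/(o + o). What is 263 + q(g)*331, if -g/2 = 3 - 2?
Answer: 11313/4 ≈ 2828.3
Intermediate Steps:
g = -2 (g = -2*(3 - 2) = -2*1 = -2)
q(o) = 8 + 1/(2*o) (q(o) = 8 + 1/(o + o) = 8 + 1/(2*o))
263 + q(g)*331 = 263 + (8 + (1/2)/(-2))*331 = 263 + (8 + (1/2)*(-1/2))*331 = 263 + (8 - 1/4)*331 = 263 + (31/4)*331 = 263 + 10261/4 = 11313/4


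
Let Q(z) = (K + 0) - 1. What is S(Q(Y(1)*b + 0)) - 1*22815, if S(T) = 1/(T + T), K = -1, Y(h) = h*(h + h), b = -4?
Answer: -91261/4 ≈ -22815.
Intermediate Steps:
Y(h) = 2*h**2 (Y(h) = h*(2*h) = 2*h**2)
Q(z) = -2 (Q(z) = (-1 + 0) - 1 = -1 - 1 = -2)
S(T) = 1/(2*T)
S(Q(Y(1)*b + 0)) - 1*22815 = (1/2)/(-2) - 1*22815 = (1/2)*(-1/2) - 22815 = -1/4 - 22815 = -91261/4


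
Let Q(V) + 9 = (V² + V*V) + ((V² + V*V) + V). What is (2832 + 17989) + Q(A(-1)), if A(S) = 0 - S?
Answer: 20817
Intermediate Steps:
A(S) = -S
Q(V) = -9 + V + 4*V² (Q(V) = -9 + ((V² + V*V) + ((V² + V*V) + V)) = -9 + ((V² + V²) + ((V² + V²) + V)) = -9 + (2*V² + (2*V² + V)) = -9 + (2*V² + (V + 2*V²)) = -9 + (V + 4*V²) = -9 + V + 4*V²)
(2832 + 17989) + Q(A(-1)) = (2832 + 17989) + (-9 - 1*(-1) + 4*(-1*(-1))²) = 20821 + (-9 + 1 + 4*1²) = 20821 + (-9 + 1 + 4*1) = 20821 + (-9 + 1 + 4) = 20821 - 4 = 20817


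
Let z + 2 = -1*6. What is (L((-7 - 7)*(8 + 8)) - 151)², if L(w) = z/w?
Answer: 17867529/784 ≈ 22790.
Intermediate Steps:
z = -8 (z = -2 - 1*6 = -2 - 6 = -8)
L(w) = -8/w
(L((-7 - 7)*(8 + 8)) - 151)² = (-8*1/((-7 - 7)*(8 + 8)) - 151)² = (-8/((-14*16)) - 151)² = (-8/(-224) - 151)² = (-8*(-1/224) - 151)² = (1/28 - 151)² = (-4227/28)² = 17867529/784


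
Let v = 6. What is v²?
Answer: 36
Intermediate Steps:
v² = 6² = 36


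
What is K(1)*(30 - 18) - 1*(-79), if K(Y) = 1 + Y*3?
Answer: 127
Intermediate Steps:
K(Y) = 1 + 3*Y
K(1)*(30 - 18) - 1*(-79) = (1 + 3*1)*(30 - 18) - 1*(-79) = (1 + 3)*12 + 79 = 4*12 + 79 = 48 + 79 = 127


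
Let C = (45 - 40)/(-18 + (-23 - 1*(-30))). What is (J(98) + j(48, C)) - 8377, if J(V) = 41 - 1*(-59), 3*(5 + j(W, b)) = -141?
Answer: -8329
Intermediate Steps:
C = -5/11 (C = 5/(-18 + (-23 + 30)) = 5/(-18 + 7) = 5/(-11) = 5*(-1/11) = -5/11 ≈ -0.45455)
j(W, b) = -52 (j(W, b) = -5 + (⅓)*(-141) = -5 - 47 = -52)
J(V) = 100 (J(V) = 41 + 59 = 100)
(J(98) + j(48, C)) - 8377 = (100 - 52) - 8377 = 48 - 8377 = -8329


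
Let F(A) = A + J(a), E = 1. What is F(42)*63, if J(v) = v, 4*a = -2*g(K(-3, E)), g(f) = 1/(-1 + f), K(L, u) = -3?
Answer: 21231/8 ≈ 2653.9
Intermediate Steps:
a = 1/8 (a = (-2/(-1 - 3))/4 = (-2/(-4))/4 = (-2*(-1/4))/4 = (1/4)*(1/2) = 1/8 ≈ 0.12500)
F(A) = 1/8 + A (F(A) = A + 1/8 = 1/8 + A)
F(42)*63 = (1/8 + 42)*63 = (337/8)*63 = 21231/8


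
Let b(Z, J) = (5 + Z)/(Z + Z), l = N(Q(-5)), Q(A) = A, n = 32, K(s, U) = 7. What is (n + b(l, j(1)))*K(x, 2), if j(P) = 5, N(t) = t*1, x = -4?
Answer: 224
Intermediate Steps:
N(t) = t
l = -5
b(Z, J) = (5 + Z)/(2*Z) (b(Z, J) = (5 + Z)/((2*Z)) = (5 + Z)*(1/(2*Z)) = (5 + Z)/(2*Z))
(n + b(l, j(1)))*K(x, 2) = (32 + (½)*(5 - 5)/(-5))*7 = (32 + (½)*(-⅕)*0)*7 = (32 + 0)*7 = 32*7 = 224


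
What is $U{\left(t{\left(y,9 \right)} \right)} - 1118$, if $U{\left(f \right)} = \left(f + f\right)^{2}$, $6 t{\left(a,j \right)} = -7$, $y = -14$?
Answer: $- \frac{10013}{9} \approx -1112.6$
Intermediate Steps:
$t{\left(a,j \right)} = - \frac{7}{6}$ ($t{\left(a,j \right)} = \frac{1}{6} \left(-7\right) = - \frac{7}{6}$)
$U{\left(f \right)} = 4 f^{2}$ ($U{\left(f \right)} = \left(2 f\right)^{2} = 4 f^{2}$)
$U{\left(t{\left(y,9 \right)} \right)} - 1118 = 4 \left(- \frac{7}{6}\right)^{2} - 1118 = 4 \cdot \frac{49}{36} - 1118 = \frac{49}{9} - 1118 = - \frac{10013}{9}$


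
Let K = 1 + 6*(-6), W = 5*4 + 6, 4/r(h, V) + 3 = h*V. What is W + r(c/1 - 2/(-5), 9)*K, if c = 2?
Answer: 1718/93 ≈ 18.473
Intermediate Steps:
r(h, V) = 4/(-3 + V*h) (r(h, V) = 4/(-3 + h*V) = 4/(-3 + V*h))
W = 26 (W = 20 + 6 = 26)
K = -35 (K = 1 - 36 = -35)
W + r(c/1 - 2/(-5), 9)*K = 26 + (4/(-3 + 9*(2/1 - 2/(-5))))*(-35) = 26 + (4/(-3 + 9*(2*1 - 2*(-⅕))))*(-35) = 26 + (4/(-3 + 9*(2 + ⅖)))*(-35) = 26 + (4/(-3 + 9*(12/5)))*(-35) = 26 + (4/(-3 + 108/5))*(-35) = 26 + (4/(93/5))*(-35) = 26 + (4*(5/93))*(-35) = 26 + (20/93)*(-35) = 26 - 700/93 = 1718/93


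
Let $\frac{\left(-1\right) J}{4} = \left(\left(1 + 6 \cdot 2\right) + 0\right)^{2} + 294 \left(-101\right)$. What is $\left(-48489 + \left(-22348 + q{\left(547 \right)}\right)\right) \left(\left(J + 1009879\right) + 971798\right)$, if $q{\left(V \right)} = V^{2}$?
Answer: $479530273044$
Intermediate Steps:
$J = 118100$ ($J = - 4 \left(\left(\left(1 + 6 \cdot 2\right) + 0\right)^{2} + 294 \left(-101\right)\right) = - 4 \left(\left(\left(1 + 12\right) + 0\right)^{2} - 29694\right) = - 4 \left(\left(13 + 0\right)^{2} - 29694\right) = - 4 \left(13^{2} - 29694\right) = - 4 \left(169 - 29694\right) = \left(-4\right) \left(-29525\right) = 118100$)
$\left(-48489 + \left(-22348 + q{\left(547 \right)}\right)\right) \left(\left(J + 1009879\right) + 971798\right) = \left(-48489 - \left(22348 - 547^{2}\right)\right) \left(\left(118100 + 1009879\right) + 971798\right) = \left(-48489 + \left(-22348 + 299209\right)\right) \left(1127979 + 971798\right) = \left(-48489 + 276861\right) 2099777 = 228372 \cdot 2099777 = 479530273044$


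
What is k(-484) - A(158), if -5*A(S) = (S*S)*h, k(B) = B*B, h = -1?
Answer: 1146316/5 ≈ 2.2926e+5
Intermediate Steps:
k(B) = B²
A(S) = S²/5 (A(S) = -S*S*(-1)/5 = -S²*(-1)/5 = -(-1)*S²/5 = S²/5)
k(-484) - A(158) = (-484)² - 158²/5 = 234256 - 24964/5 = 1146316/5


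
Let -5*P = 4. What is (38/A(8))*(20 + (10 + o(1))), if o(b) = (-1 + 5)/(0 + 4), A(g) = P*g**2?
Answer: -2945/128 ≈ -23.008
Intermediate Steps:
P = -4/5 (P = -1/5*4 = -4/5 ≈ -0.80000)
A(g) = -4*g**2/5
o(b) = 1 (o(b) = 4/4 = 4*(1/4) = 1)
(38/A(8))*(20 + (10 + o(1))) = (38/((-4/5*8**2)))*(20 + (10 + 1)) = (38/((-4/5*64)))*(20 + 11) = (38/(-256/5))*31 = (38*(-5/256))*31 = -95/128*31 = -2945/128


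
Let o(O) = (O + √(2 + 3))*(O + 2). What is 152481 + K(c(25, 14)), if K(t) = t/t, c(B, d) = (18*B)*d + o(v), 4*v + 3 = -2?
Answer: 152482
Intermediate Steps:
v = -5/4 (v = -¾ + (¼)*(-2) = -¾ - ½ = -5/4 ≈ -1.2500)
o(O) = (2 + O)*(O + √5) (o(O) = (O + √5)*(2 + O) = (2 + O)*(O + √5))
c(B, d) = -15/16 + 3*√5/4 + 18*B*d (c(B, d) = (18*B)*d + ((-5/4)² + 2*(-5/4) + 2*√5 - 5*√5/4) = 18*B*d + (25/16 - 5/2 + 2*√5 - 5*√5/4) = 18*B*d + (-15/16 + 3*√5/4) = -15/16 + 3*√5/4 + 18*B*d)
K(t) = 1
152481 + K(c(25, 14)) = 152481 + 1 = 152482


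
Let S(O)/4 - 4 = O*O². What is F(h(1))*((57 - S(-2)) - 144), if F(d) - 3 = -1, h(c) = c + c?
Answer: -142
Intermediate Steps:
h(c) = 2*c
F(d) = 2 (F(d) = 3 - 1 = 2)
S(O) = 16 + 4*O³ (S(O) = 16 + 4*(O*O²) = 16 + 4*O³)
F(h(1))*((57 - S(-2)) - 144) = 2*((57 - (16 + 4*(-2)³)) - 144) = 2*((57 - (16 + 4*(-8))) - 144) = 2*((57 - (16 - 32)) - 144) = 2*((57 - 1*(-16)) - 144) = 2*((57 + 16) - 144) = 2*(73 - 144) = 2*(-71) = -142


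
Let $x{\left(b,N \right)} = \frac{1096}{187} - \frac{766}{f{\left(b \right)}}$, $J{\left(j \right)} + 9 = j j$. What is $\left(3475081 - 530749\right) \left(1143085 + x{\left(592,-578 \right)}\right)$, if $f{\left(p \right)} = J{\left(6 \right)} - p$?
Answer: $\frac{20917471199159772}{6215} \approx 3.3656 \cdot 10^{12}$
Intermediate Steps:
$J{\left(j \right)} = -9 + j^{2}$ ($J{\left(j \right)} = -9 + j j = -9 + j^{2}$)
$f{\left(p \right)} = 27 - p$ ($f{\left(p \right)} = \left(-9 + 6^{2}\right) - p = \left(-9 + 36\right) - p = 27 - p$)
$x{\left(b,N \right)} = \frac{1096}{187} - \frac{766}{27 - b}$
$\left(3475081 - 530749\right) \left(1143085 + x{\left(592,-578 \right)}\right) = \left(3475081 - 530749\right) \left(1143085 + \frac{2 \left(56825 + 548 \cdot 592\right)}{187 \left(-27 + 592\right)}\right) = 2944332 \left(1143085 + \frac{2 \left(56825 + 324416\right)}{187 \cdot 565}\right) = 2944332 \left(1143085 + \frac{2}{187} \cdot \frac{1}{565} \cdot 381241\right) = 2944332 \left(1143085 + \frac{762482}{105655}\right) = 2944332 \cdot \frac{120773408157}{105655} = \frac{20917471199159772}{6215}$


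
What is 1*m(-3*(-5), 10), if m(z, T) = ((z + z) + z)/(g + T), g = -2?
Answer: 45/8 ≈ 5.6250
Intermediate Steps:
m(z, T) = 3*z/(-2 + T) (m(z, T) = ((z + z) + z)/(-2 + T) = (2*z + z)/(-2 + T) = (3*z)/(-2 + T) = 3*z/(-2 + T))
1*m(-3*(-5), 10) = 1*(3*(-3*(-5))/(-2 + 10)) = 1*(3*15/8) = 1*(3*15*(⅛)) = 1*(45/8) = 45/8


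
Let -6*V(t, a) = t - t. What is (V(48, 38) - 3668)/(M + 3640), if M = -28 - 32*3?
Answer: -917/879 ≈ -1.0432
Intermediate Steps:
V(t, a) = 0 (V(t, a) = -(t - t)/6 = -⅙*0 = 0)
M = -124 (M = -28 - 96 = -124)
(V(48, 38) - 3668)/(M + 3640) = (0 - 3668)/(-124 + 3640) = -3668/3516 = -3668*1/3516 = -917/879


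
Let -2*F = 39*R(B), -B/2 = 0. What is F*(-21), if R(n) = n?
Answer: 0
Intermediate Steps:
B = 0 (B = -2*0 = 0)
F = 0 (F = -39*0/2 = -½*0 = 0)
F*(-21) = 0*(-21) = 0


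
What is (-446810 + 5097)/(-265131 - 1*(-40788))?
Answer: 441713/224343 ≈ 1.9689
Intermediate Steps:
(-446810 + 5097)/(-265131 - 1*(-40788)) = -441713/(-265131 + 40788) = -441713/(-224343) = -441713*(-1/224343) = 441713/224343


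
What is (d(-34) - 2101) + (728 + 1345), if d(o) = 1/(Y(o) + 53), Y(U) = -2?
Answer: -1427/51 ≈ -27.980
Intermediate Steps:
d(o) = 1/51 (d(o) = 1/(-2 + 53) = 1/51)
(d(-34) - 2101) + (728 + 1345) = (1/51 - 2101) + (728 + 1345) = -107150/51 + 2073 = -1427/51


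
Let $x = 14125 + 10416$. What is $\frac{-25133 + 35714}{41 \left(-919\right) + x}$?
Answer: $- \frac{10581}{13138} \approx -0.80537$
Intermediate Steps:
$x = 24541$
$\frac{-25133 + 35714}{41 \left(-919\right) + x} = \frac{-25133 + 35714}{41 \left(-919\right) + 24541} = \frac{10581}{-37679 + 24541} = \frac{10581}{-13138} = 10581 \left(- \frac{1}{13138}\right) = - \frac{10581}{13138}$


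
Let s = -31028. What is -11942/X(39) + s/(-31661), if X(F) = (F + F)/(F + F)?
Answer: -378064634/31661 ≈ -11941.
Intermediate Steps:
X(F) = 1 (X(F) = (2*F)/((2*F)) = (2*F)*(1/(2*F)) = 1)
-11942/X(39) + s/(-31661) = -11942/1 - 31028/(-31661) = -11942*1 - 31028*(-1/31661) = -11942 + 31028/31661 = -378064634/31661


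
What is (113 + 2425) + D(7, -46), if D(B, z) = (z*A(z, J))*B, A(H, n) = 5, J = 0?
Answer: 928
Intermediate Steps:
D(B, z) = 5*B*z (D(B, z) = (z*5)*B = (5*z)*B = 5*B*z)
(113 + 2425) + D(7, -46) = (113 + 2425) + 5*7*(-46) = 2538 - 1610 = 928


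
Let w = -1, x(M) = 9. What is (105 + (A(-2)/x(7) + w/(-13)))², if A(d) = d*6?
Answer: 16370116/1521 ≈ 10763.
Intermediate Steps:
A(d) = 6*d
(105 + (A(-2)/x(7) + w/(-13)))² = (105 + ((6*(-2))/9 - 1/(-13)))² = (105 + (-12*⅑ - 1*(-1/13)))² = (105 + (-4/3 + 1/13))² = (105 - 49/39)² = (4046/39)² = 16370116/1521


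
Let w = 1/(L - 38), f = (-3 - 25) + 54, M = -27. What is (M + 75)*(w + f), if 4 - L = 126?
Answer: 12477/10 ≈ 1247.7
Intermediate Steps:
L = -122 (L = 4 - 1*126 = 4 - 126 = -122)
f = 26 (f = -28 + 54 = 26)
w = -1/160 (w = 1/(-122 - 38) = 1/(-160) = -1/160 ≈ -0.0062500)
(M + 75)*(w + f) = (-27 + 75)*(-1/160 + 26) = 48*(4159/160) = 12477/10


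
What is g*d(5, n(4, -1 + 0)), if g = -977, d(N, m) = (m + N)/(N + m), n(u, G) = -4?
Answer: -977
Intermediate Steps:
d(N, m) = 1 (d(N, m) = (N + m)/(N + m) = 1)
g*d(5, n(4, -1 + 0)) = -977*1 = -977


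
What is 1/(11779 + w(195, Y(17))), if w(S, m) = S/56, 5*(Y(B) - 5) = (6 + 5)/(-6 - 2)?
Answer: 56/659819 ≈ 8.4872e-5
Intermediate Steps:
Y(B) = 189/40 (Y(B) = 5 + ((6 + 5)/(-6 - 2))/5 = 5 + (11/(-8))/5 = 5 + (11*(-⅛))/5 = 5 + (⅕)*(-11/8) = 5 - 11/40 = 189/40)
w(S, m) = S/56 (w(S, m) = S*(1/56) = S/56)
1/(11779 + w(195, Y(17))) = 1/(11779 + (1/56)*195) = 1/(11779 + 195/56) = 1/(659819/56) = 56/659819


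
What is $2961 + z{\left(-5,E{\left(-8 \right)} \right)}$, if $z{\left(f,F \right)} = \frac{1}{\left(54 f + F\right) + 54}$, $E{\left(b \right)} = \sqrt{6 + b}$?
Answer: $\frac{69077061}{23329} - \frac{i \sqrt{2}}{46658} \approx 2961.0 - 3.031 \cdot 10^{-5} i$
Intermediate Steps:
$z{\left(f,F \right)} = \frac{1}{54 + F + 54 f}$ ($z{\left(f,F \right)} = \frac{1}{\left(F + 54 f\right) + 54} = \frac{1}{54 + F + 54 f}$)
$2961 + z{\left(-5,E{\left(-8 \right)} \right)} = 2961 + \frac{1}{54 + \sqrt{6 - 8} + 54 \left(-5\right)} = 2961 + \frac{1}{54 + \sqrt{-2} - 270} = 2961 + \frac{1}{54 + i \sqrt{2} - 270} = 2961 + \frac{1}{-216 + i \sqrt{2}}$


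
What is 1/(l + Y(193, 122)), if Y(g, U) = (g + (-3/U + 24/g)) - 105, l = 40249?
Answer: 23546/949777351 ≈ 2.4791e-5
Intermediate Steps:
Y(g, U) = -105 + g - 3/U + 24/g (Y(g, U) = (g - 3/U + 24/g) - 105 = -105 + g - 3/U + 24/g)
1/(l + Y(193, 122)) = 1/(40249 + (-105 + 193 - 3/122 + 24/193)) = 1/(40249 + 2074397/23546) = 1/(949777351/23546) = 23546/949777351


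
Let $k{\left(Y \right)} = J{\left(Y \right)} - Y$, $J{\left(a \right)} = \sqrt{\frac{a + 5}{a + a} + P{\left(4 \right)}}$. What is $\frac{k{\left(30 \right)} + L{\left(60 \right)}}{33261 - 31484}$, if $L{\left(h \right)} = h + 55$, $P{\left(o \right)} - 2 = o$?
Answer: $\frac{85}{1777} + \frac{\sqrt{237}}{10662} \approx 0.049277$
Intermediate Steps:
$P{\left(o \right)} = 2 + o$
$L{\left(h \right)} = 55 + h$
$J{\left(a \right)} = \sqrt{6 + \frac{5 + a}{2 a}}$ ($J{\left(a \right)} = \sqrt{\frac{a + 5}{a + a} + \left(2 + 4\right)} = \sqrt{\frac{5 + a}{2 a} + 6} = \sqrt{6 + \frac{5 + a}{2 a}}$)
$k{\left(Y \right)} = \frac{\sqrt{26 + \frac{10}{Y}}}{2} - Y$
$\frac{k{\left(30 \right)} + L{\left(60 \right)}}{33261 - 31484} = \frac{\left(\frac{\sqrt{26 + \frac{10}{30}}}{2} - 30\right) + \left(55 + 60\right)}{33261 - 31484} = \frac{\left(\frac{\sqrt{26 + 10 \cdot \frac{1}{30}}}{2} - 30\right) + 115}{1777} = \left(\left(\frac{\sqrt{26 + \frac{1}{3}}}{2} - 30\right) + 115\right) \frac{1}{1777} = \left(\left(\frac{\sqrt{\frac{79}{3}}}{2} - 30\right) + 115\right) \frac{1}{1777} = \left(\left(\frac{\frac{1}{3} \sqrt{237}}{2} - 30\right) + 115\right) \frac{1}{1777} = \left(\left(\frac{\sqrt{237}}{6} - 30\right) + 115\right) \frac{1}{1777} = \left(\left(-30 + \frac{\sqrt{237}}{6}\right) + 115\right) \frac{1}{1777} = \left(85 + \frac{\sqrt{237}}{6}\right) \frac{1}{1777} = \frac{85}{1777} + \frac{\sqrt{237}}{10662}$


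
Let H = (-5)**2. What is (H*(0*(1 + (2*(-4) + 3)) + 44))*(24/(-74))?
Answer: -13200/37 ≈ -356.76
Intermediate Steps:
H = 25
(H*(0*(1 + (2*(-4) + 3)) + 44))*(24/(-74)) = (25*(0*(1 + (2*(-4) + 3)) + 44))*(24/(-74)) = (25*(0*(1 + (-8 + 3)) + 44))*(24*(-1/74)) = (25*(0*(1 - 5) + 44))*(-12/37) = (25*(0*(-4) + 44))*(-12/37) = (25*(0 + 44))*(-12/37) = (25*44)*(-12/37) = 1100*(-12/37) = -13200/37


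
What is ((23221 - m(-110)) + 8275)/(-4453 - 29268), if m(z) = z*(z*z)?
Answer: -1362496/33721 ≈ -40.405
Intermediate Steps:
m(z) = z³ (m(z) = z*z² = z³)
((23221 - m(-110)) + 8275)/(-4453 - 29268) = ((23221 - 1*(-110)³) + 8275)/(-4453 - 29268) = ((23221 - 1*(-1331000)) + 8275)/(-33721) = ((23221 + 1331000) + 8275)*(-1/33721) = (1354221 + 8275)*(-1/33721) = 1362496*(-1/33721) = -1362496/33721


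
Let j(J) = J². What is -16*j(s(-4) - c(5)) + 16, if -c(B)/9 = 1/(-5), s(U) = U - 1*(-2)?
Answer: -5376/25 ≈ -215.04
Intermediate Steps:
s(U) = 2 + U (s(U) = U + 2 = 2 + U)
c(B) = 9/5 (c(B) = -9/(-5) = -9*(-⅕) = 9/5)
-16*j(s(-4) - c(5)) + 16 = -16*((2 - 4) - 1*9/5)² + 16 = -16*(-2 - 9/5)² + 16 = -16*(-19/5)² + 16 = -16*361/25 + 16 = -5776/25 + 16 = -5376/25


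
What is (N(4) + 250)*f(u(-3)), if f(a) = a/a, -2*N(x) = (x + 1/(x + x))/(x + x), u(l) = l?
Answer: 31967/128 ≈ 249.74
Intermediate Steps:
N(x) = -(x + 1/(2*x))/(4*x) (N(x) = -(x + 1/(x + x))/(2*(x + x)) = -(x + 1/(2*x))/(2*(2*x)) = -(x + 1/(2*x))*1/(2*x)/2 = -(x + 1/(2*x))/(4*x))
f(a) = 1
(N(4) + 250)*f(u(-3)) = ((-1/4 - 1/8/4**2) + 250)*1 = ((-1/4 - 1/8*1/16) + 250)*1 = ((-1/4 - 1/128) + 250)*1 = (-33/128 + 250)*1 = (31967/128)*1 = 31967/128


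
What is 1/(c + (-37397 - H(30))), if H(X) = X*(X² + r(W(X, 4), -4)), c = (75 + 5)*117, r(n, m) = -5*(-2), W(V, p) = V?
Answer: -1/55337 ≈ -1.8071e-5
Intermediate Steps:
r(n, m) = 10
c = 9360 (c = 80*117 = 9360)
H(X) = X*(10 + X²) (H(X) = X*(X² + 10) = X*(10 + X²))
1/(c + (-37397 - H(30))) = 1/(9360 + (-37397 - 30*(10 + 30²))) = 1/(9360 + (-37397 - 30*(10 + 900))) = 1/(9360 + (-37397 - 30*910)) = 1/(9360 + (-37397 - 1*27300)) = 1/(9360 + (-37397 - 27300)) = 1/(9360 - 64697) = 1/(-55337) = -1/55337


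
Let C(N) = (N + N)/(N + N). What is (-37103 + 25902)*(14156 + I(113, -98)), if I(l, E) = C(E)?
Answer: -158572557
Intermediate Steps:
C(N) = 1 (C(N) = (2*N)/((2*N)) = (2*N)*(1/(2*N)) = 1)
I(l, E) = 1
(-37103 + 25902)*(14156 + I(113, -98)) = (-37103 + 25902)*(14156 + 1) = -11201*14157 = -158572557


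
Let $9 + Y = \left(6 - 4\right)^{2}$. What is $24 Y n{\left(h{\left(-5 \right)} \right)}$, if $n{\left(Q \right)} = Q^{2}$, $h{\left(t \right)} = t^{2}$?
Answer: $-75000$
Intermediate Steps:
$Y = -5$ ($Y = -9 + \left(6 - 4\right)^{2} = -9 + 2^{2} = -9 + 4 = -5$)
$24 Y n{\left(h{\left(-5 \right)} \right)} = 24 \left(-5\right) \left(\left(-5\right)^{2}\right)^{2} = - 120 \cdot 25^{2} = \left(-120\right) 625 = -75000$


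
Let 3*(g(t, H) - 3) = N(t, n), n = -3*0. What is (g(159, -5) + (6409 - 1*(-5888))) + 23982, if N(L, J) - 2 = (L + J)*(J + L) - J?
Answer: 134129/3 ≈ 44710.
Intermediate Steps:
n = 0
N(L, J) = 2 + (J + L)² - J (N(L, J) = 2 + ((L + J)*(J + L) - J) = 2 + ((J + L)*(J + L) - J) = 2 + ((J + L)² - J) = 2 + (J + L)² - J)
g(t, H) = 11/3 + t²/3 (g(t, H) = 3 + (2 + (0 + t)² - 1*0)/3 = 3 + (2 + t² + 0)/3 = 3 + (2 + t²)/3 = 3 + (⅔ + t²/3) = 11/3 + t²/3)
(g(159, -5) + (6409 - 1*(-5888))) + 23982 = ((11/3 + (⅓)*159²) + (6409 - 1*(-5888))) + 23982 = ((11/3 + (⅓)*25281) + (6409 + 5888)) + 23982 = ((11/3 + 8427) + 12297) + 23982 = (25292/3 + 12297) + 23982 = 62183/3 + 23982 = 134129/3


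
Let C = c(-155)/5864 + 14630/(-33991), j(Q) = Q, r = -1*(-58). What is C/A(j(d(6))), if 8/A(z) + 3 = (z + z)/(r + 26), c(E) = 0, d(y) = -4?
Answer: 3575/21468 ≈ 0.16653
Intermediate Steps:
r = 58
A(z) = 8/(-3 + z/42) (A(z) = 8/(-3 + (z + z)/(58 + 26)) = 8/(-3 + (2*z)/84) = 8/(-3 + (2*z)*(1/84)) = 8/(-3 + z/42))
C = -770/1789 (C = 0/5864 + 14630/(-33991) = 0*(1/5864) + 14630*(-1/33991) = 0 - 770/1789 = -770/1789 ≈ -0.43041)
C/A(j(d(6))) = -770/(1789*(336/(-126 - 4))) = -770/(1789*(336/(-130))) = -770/(1789*(336*(-1/130))) = -770/(1789*(-168/65)) = -770/1789*(-65/168) = 3575/21468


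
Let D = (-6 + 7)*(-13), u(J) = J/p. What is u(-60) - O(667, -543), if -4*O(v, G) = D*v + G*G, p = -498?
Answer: 11876407/166 ≈ 71545.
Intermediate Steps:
u(J) = -J/498 (u(J) = J/(-498) = J*(-1/498) = -J/498)
D = -13 (D = 1*(-13) = -13)
O(v, G) = -G²/4 + 13*v/4 (O(v, G) = -(-13*v + G*G)/4 = -(-13*v + G²)/4 = -(G² - 13*v)/4 = -G²/4 + 13*v/4)
u(-60) - O(667, -543) = -1/498*(-60) - (-¼*(-543)² + (13/4)*667) = 10/83 - (-¼*294849 + 8671/4) = 10/83 - (-294849/4 + 8671/4) = 10/83 - 1*(-143089/2) = 10/83 + 143089/2 = 11876407/166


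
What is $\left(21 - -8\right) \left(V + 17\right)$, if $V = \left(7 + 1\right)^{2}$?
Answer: $2349$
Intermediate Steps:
$V = 64$ ($V = 8^{2} = 64$)
$\left(21 - -8\right) \left(V + 17\right) = \left(21 - -8\right) \left(64 + 17\right) = \left(21 + 8\right) 81 = 29 \cdot 81 = 2349$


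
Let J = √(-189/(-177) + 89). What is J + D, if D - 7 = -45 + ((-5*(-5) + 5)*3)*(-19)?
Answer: -1748 + √313526/59 ≈ -1738.5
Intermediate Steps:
J = √313526/59 (J = √(-189*(-1/177) + 89) = √(63/59 + 89) = √(5314/59) = √313526/59 ≈ 9.4904)
D = -1748 (D = 7 + (-45 + ((-5*(-5) + 5)*3)*(-19)) = 7 + (-45 + ((25 + 5)*3)*(-19)) = 7 + (-45 + (30*3)*(-19)) = 7 + (-45 + 90*(-19)) = 7 + (-45 - 1710) = 7 - 1755 = -1748)
J + D = √313526/59 - 1748 = -1748 + √313526/59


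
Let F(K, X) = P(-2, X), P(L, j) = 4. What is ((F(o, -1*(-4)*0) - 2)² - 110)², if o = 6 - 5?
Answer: 11236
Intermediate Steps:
o = 1
F(K, X) = 4
((F(o, -1*(-4)*0) - 2)² - 110)² = ((4 - 2)² - 110)² = (2² - 110)² = (4 - 110)² = (-106)² = 11236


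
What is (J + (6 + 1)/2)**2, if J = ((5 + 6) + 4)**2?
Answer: 208849/4 ≈ 52212.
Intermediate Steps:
J = 225 (J = (11 + 4)**2 = 15**2 = 225)
(J + (6 + 1)/2)**2 = (225 + (6 + 1)/2)**2 = (225 + 7*(1/2))**2 = (225 + 7/2)**2 = (457/2)**2 = 208849/4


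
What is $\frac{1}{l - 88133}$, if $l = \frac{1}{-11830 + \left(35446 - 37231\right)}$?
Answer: $- \frac{13615}{1199930796} \approx -1.1346 \cdot 10^{-5}$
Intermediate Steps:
$l = - \frac{1}{13615}$ ($l = \frac{1}{-11830 - 1785} = \frac{1}{-13615} = - \frac{1}{13615} \approx -7.3448 \cdot 10^{-5}$)
$\frac{1}{l - 88133} = \frac{1}{- \frac{1}{13615} - 88133} = \frac{1}{- \frac{1199930796}{13615}} = - \frac{13615}{1199930796}$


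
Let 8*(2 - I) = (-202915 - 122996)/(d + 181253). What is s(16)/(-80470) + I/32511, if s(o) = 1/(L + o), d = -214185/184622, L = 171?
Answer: 2238378148531165723/32741743862776462207980 ≈ 6.8365e-5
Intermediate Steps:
d = -214185/184622 (d = -214185*1/184622 = -214185/184622 ≈ -1.1601)
s(o) = 1/(171 + o)
I = 297789787769/133852308724 (I = 2 - (-202915 - 122996)/(8*(-214185/184622 + 181253)) = 2 - (-325911)/(8*33463077181/184622) = 2 - (-325911)*184622/(8*33463077181) = 2 - ⅛*(-60170340642/33463077181) = 2 + 30085170321/133852308724 = 297789787769/133852308724 ≈ 2.2248)
s(16)/(-80470) + I/32511 = 1/((171 + 16)*(-80470)) + (297789787769/133852308724)/32511 = -1/80470/187 + (297789787769/133852308724)*(1/32511) = (1/187)*(-1/80470) + 297789787769/4351672408925964 = -1/15047890 + 297789787769/4351672408925964 = 2238378148531165723/32741743862776462207980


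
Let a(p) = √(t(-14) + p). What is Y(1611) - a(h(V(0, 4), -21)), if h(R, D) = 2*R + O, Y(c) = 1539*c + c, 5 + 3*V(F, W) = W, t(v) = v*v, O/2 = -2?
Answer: 2480940 - √1722/3 ≈ 2.4809e+6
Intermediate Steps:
O = -4 (O = 2*(-2) = -4)
t(v) = v²
V(F, W) = -5/3 + W/3
Y(c) = 1540*c
h(R, D) = -4 + 2*R (h(R, D) = 2*R - 4 = -4 + 2*R)
a(p) = √(196 + p) (a(p) = √((-14)² + p) = √(196 + p))
Y(1611) - a(h(V(0, 4), -21)) = 1540*1611 - √(196 + (-4 + 2*(-5/3 + (⅓)*4))) = 2480940 - √(196 + (-4 + 2*(-5/3 + 4/3))) = 2480940 - √(196 + (-4 + 2*(-⅓))) = 2480940 - √(196 + (-4 - ⅔)) = 2480940 - √(196 - 14/3) = 2480940 - √(574/3) = 2480940 - √1722/3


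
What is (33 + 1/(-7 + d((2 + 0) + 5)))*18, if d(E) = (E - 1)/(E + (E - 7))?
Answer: 25416/43 ≈ 591.07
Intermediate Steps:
d(E) = (-1 + E)/(-7 + 2*E) (d(E) = (-1 + E)/(E + (-7 + E)) = (-1 + E)/(-7 + 2*E))
(33 + 1/(-7 + d((2 + 0) + 5)))*18 = (33 + 1/(-7 + (-1 + ((2 + 0) + 5))/(-7 + 2*((2 + 0) + 5))))*18 = (33 + 1/(-7 + (-1 + (2 + 5))/(-7 + 2*(2 + 5))))*18 = (33 + 1/(-7 + (-1 + 7)/(-7 + 2*7)))*18 = (33 + 1/(-7 + 6/(-7 + 14)))*18 = (33 + 1/(-7 + 6/7))*18 = (33 + 1/(-43/7))*18 = (33 - 7/43)*18 = (1412/43)*18 = 25416/43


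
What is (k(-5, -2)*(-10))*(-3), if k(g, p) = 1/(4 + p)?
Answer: 15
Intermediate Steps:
(k(-5, -2)*(-10))*(-3) = (-10/(4 - 2))*(-3) = (-10/2)*(-3) = ((1/2)*(-10))*(-3) = -5*(-3) = 15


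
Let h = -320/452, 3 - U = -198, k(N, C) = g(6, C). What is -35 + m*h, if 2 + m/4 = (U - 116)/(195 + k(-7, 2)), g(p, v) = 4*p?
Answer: -753185/24747 ≈ -30.435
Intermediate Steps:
k(N, C) = 24 (k(N, C) = 4*6 = 24)
U = 201 (U = 3 - 1*(-198) = 3 + 198 = 201)
h = -80/113 (h = -320*1/452 = -80/113 ≈ -0.70796)
m = -1412/219 (m = -8 + 4*((201 - 116)/(195 + 24)) = -8 + 4*(85/219) = -8 + 340/219 = -1412/219 ≈ -6.4475)
-35 + m*h = -35 - 1412/219*(-80/113) = -35 + 112960/24747 = -753185/24747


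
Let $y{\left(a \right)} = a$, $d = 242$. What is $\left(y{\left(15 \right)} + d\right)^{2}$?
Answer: $66049$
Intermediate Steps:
$\left(y{\left(15 \right)} + d\right)^{2} = \left(15 + 242\right)^{2} = 257^{2} = 66049$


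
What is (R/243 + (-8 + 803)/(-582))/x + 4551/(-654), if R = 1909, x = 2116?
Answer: -75628901353/10873019448 ≈ -6.9557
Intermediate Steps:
(R/243 + (-8 + 803)/(-582))/x + 4551/(-654) = (1909/243 + (-8 + 803)/(-582))/2116 + 4551/(-654) = (1909*(1/243) + 795*(-1/582))*(1/2116) + 4551*(-1/654) = (1909/243 - 265/194)*(1/2116) - 1517/218 = (305951/47142)*(1/2116) - 1517/218 = 305951/99752472 - 1517/218 = -75628901353/10873019448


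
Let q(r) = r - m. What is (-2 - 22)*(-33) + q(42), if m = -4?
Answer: 838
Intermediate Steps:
q(r) = 4 + r (q(r) = r - 1*(-4) = r + 4 = 4 + r)
(-2 - 22)*(-33) + q(42) = (-2 - 22)*(-33) + (4 + 42) = -24*(-33) + 46 = 792 + 46 = 838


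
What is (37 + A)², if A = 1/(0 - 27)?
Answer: 996004/729 ≈ 1366.3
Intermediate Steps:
A = -1/27 (A = 1/(-27) = -1/27 ≈ -0.037037)
(37 + A)² = (37 - 1/27)² = (998/27)² = 996004/729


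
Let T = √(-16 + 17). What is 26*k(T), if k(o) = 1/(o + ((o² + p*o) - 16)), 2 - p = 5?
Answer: -26/17 ≈ -1.5294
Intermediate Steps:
p = -3 (p = 2 - 1*5 = 2 - 5 = -3)
T = 1 (T = √1 = 1)
k(o) = 1/(-16 + o² - 2*o) (k(o) = 1/(o + ((o² - 3*o) - 16)) = 1/(o + (-16 + o² - 3*o)) = 1/(-16 + o² - 2*o))
26*k(T) = 26/(-16 + 1² - 2*1) = 26/(-16 + 1 - 2) = 26/(-17) = 26*(-1/17) = -26/17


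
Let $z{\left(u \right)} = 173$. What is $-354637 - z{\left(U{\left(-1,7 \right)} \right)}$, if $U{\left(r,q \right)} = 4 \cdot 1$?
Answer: $-354810$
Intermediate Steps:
$U{\left(r,q \right)} = 4$
$-354637 - z{\left(U{\left(-1,7 \right)} \right)} = -354637 - 173 = -354810$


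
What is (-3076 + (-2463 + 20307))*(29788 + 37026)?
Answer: 986709152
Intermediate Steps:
(-3076 + (-2463 + 20307))*(29788 + 37026) = (-3076 + 17844)*66814 = 14768*66814 = 986709152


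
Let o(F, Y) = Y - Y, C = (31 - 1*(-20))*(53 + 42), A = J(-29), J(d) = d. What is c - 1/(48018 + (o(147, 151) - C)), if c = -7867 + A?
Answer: -340894009/43173 ≈ -7896.0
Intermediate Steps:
A = -29
C = 4845 (C = (31 + 20)*95 = 51*95 = 4845)
o(F, Y) = 0
c = -7896 (c = -7867 - 29 = -7896)
c - 1/(48018 + (o(147, 151) - C)) = -7896 - 1/(48018 + (0 - 1*4845)) = -7896 - 1/(48018 + (0 - 4845)) = -7896 - 1/(48018 - 4845) = -7896 - 1/43173 = -340894009/43173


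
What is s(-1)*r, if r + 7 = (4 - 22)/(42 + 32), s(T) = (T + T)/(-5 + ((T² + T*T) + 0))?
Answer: -536/111 ≈ -4.8288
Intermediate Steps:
s(T) = 2*T/(-5 + 2*T²) (s(T) = (2*T)/(-5 + ((T² + T²) + 0)) = (2*T)/(-5 + (2*T² + 0)) = (2*T)/(-5 + 2*T²) = 2*T/(-5 + 2*T²))
r = -268/37 (r = -7 + (4 - 22)/(42 + 32) = -7 - 18/74 = -7 - 18*1/74 = -7 - 9/37 = -268/37 ≈ -7.2432)
s(-1)*r = (2*(-1)/(-5 + 2*(-1)²))*(-268/37) = (2*(-1)/(-5 + 2*1))*(-268/37) = (2*(-1)/(-5 + 2))*(-268/37) = (2*(-1)/(-3))*(-268/37) = (2*(-1)*(-⅓))*(-268/37) = (⅔)*(-268/37) = -536/111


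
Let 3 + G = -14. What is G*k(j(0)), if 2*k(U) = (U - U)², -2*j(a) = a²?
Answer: 0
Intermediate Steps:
G = -17 (G = -3 - 14 = -17)
j(a) = -a²/2
k(U) = 0 (k(U) = (U - U)²/2 = (½)*0² = (½)*0 = 0)
G*k(j(0)) = -17*0 = 0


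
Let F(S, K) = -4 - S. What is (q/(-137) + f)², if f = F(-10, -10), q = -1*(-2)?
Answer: 672400/18769 ≈ 35.825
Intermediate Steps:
q = 2
f = 6 (f = -4 - 1*(-10) = -4 + 10 = 6)
(q/(-137) + f)² = (2/(-137) + 6)² = (2*(-1/137) + 6)² = (-2/137 + 6)² = (820/137)² = 672400/18769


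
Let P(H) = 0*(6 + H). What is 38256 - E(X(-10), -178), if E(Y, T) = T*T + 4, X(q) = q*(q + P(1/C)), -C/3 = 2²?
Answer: 6568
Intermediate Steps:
C = -12 (C = -3*2² = -3*4 = -12)
P(H) = 0
X(q) = q² (X(q) = q*(q + 0) = q*q = q²)
E(Y, T) = 4 + T² (E(Y, T) = T² + 4 = 4 + T²)
38256 - E(X(-10), -178) = 38256 - (4 + (-178)²) = 38256 - (4 + 31684) = 38256 - 1*31688 = 38256 - 31688 = 6568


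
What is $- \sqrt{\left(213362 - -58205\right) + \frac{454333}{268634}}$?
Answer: $- \frac{\sqrt{19597544399484174}}{268634} \approx -521.12$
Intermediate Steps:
$- \sqrt{\left(213362 - -58205\right) + \frac{454333}{268634}} = - \sqrt{\left(213362 + 58205\right) + 454333 \cdot \frac{1}{268634}} = - \sqrt{271567 + \frac{454333}{268634}} = - \sqrt{\frac{72952583811}{268634}} = - \frac{\sqrt{19597544399484174}}{268634}$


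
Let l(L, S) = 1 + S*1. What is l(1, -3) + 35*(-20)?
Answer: -702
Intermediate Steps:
l(L, S) = 1 + S
l(1, -3) + 35*(-20) = (1 - 3) + 35*(-20) = -2 - 700 = -702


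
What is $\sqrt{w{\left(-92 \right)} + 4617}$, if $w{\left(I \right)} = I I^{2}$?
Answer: $i \sqrt{774071} \approx 879.81 i$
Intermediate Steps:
$w{\left(I \right)} = I^{3}$
$\sqrt{w{\left(-92 \right)} + 4617} = \sqrt{\left(-92\right)^{3} + 4617} = \sqrt{-778688 + 4617} = \sqrt{-774071} = i \sqrt{774071}$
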